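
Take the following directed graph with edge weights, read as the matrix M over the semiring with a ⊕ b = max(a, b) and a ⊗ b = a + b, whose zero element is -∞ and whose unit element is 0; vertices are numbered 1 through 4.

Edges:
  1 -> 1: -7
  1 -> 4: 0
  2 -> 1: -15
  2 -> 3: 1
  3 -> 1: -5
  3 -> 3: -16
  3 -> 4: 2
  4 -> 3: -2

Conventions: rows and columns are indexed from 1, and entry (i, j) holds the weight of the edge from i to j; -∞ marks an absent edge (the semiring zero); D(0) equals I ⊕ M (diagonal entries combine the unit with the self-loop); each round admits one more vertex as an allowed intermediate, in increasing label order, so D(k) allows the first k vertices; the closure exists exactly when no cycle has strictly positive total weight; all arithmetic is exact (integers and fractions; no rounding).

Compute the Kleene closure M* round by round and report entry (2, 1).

D(0):
  [0, -∞, -∞, 0]
  [-15, 0, 1, -∞]
  [-5, -∞, 0, 2]
  [-∞, -∞, -2, 0]
D(1):
  [0, -∞, -∞, 0]
  [-15, 0, 1, -15]
  [-5, -∞, 0, 2]
  [-∞, -∞, -2, 0]
D(2):
  [0, -∞, -∞, 0]
  [-15, 0, 1, -15]
  [-5, -∞, 0, 2]
  [-∞, -∞, -2, 0]
D(3):
  [0, -∞, -∞, 0]
  [-4, 0, 1, 3]
  [-5, -∞, 0, 2]
  [-7, -∞, -2, 0]
D(4):
  [0, -∞, -2, 0]
  [-4, 0, 1, 3]
  [-5, -∞, 0, 2]
  [-7, -∞, -2, 0]
Answer: M*[2][1] = -4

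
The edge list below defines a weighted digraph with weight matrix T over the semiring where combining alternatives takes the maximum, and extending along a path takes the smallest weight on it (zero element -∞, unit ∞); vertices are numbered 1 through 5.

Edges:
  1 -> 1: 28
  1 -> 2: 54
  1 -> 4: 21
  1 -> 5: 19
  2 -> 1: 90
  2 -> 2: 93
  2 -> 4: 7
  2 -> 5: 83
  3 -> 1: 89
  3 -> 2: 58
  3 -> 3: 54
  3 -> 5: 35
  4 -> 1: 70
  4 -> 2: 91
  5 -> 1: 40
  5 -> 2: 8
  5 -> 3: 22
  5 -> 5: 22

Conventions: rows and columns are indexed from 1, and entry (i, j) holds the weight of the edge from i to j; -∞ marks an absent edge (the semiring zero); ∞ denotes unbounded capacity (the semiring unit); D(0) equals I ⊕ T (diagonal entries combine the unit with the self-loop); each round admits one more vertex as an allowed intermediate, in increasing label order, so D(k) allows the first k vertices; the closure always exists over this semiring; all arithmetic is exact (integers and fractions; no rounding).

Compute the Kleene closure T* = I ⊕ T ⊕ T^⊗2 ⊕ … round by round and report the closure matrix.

D(0):
  [∞, 54, -∞, 21, 19]
  [90, ∞, -∞, 7, 83]
  [89, 58, ∞, -∞, 35]
  [70, 91, -∞, ∞, -∞]
  [40, 8, 22, -∞, ∞]
D(1):
  [∞, 54, -∞, 21, 19]
  [90, ∞, -∞, 21, 83]
  [89, 58, ∞, 21, 35]
  [70, 91, -∞, ∞, 19]
  [40, 40, 22, 21, ∞]
D(2):
  [∞, 54, -∞, 21, 54]
  [90, ∞, -∞, 21, 83]
  [89, 58, ∞, 21, 58]
  [90, 91, -∞, ∞, 83]
  [40, 40, 22, 21, ∞]
D(3):
  [∞, 54, -∞, 21, 54]
  [90, ∞, -∞, 21, 83]
  [89, 58, ∞, 21, 58]
  [90, 91, -∞, ∞, 83]
  [40, 40, 22, 21, ∞]
D(4):
  [∞, 54, -∞, 21, 54]
  [90, ∞, -∞, 21, 83]
  [89, 58, ∞, 21, 58]
  [90, 91, -∞, ∞, 83]
  [40, 40, 22, 21, ∞]
D(5):
  [∞, 54, 22, 21, 54]
  [90, ∞, 22, 21, 83]
  [89, 58, ∞, 21, 58]
  [90, 91, 22, ∞, 83]
  [40, 40, 22, 21, ∞]
Answer: T* = [[∞, 54, 22, 21, 54], [90, ∞, 22, 21, 83], [89, 58, ∞, 21, 58], [90, 91, 22, ∞, 83], [40, 40, 22, 21, ∞]]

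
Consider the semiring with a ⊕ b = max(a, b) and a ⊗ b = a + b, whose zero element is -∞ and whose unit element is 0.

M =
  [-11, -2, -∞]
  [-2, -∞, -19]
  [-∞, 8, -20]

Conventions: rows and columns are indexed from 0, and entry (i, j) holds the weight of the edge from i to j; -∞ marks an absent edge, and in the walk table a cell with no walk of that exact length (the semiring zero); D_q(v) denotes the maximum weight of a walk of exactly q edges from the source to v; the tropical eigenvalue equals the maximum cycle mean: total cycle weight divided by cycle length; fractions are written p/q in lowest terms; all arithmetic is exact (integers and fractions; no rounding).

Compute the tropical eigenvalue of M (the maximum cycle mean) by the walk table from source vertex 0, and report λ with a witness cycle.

q=0: [0, -∞, -∞]
q=1: [-11, -2, -∞]
q=2: [-4, -13, -21]
q=3: [-15, -6, -32]
Optimal cycle mean attained by: cycle 0->1->0, total (-2) + (-2), length 2.
Answer: λ = -2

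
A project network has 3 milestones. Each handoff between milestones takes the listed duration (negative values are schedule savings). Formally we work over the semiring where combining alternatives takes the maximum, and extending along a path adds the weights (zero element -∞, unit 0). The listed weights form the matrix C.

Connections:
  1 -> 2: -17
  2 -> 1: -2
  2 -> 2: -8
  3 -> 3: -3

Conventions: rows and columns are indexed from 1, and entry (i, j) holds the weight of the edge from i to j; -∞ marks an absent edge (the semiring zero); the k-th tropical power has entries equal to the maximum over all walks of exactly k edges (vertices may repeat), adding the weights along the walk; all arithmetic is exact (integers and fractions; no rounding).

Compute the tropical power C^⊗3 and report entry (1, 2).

C^⊗2:
  [-19, -25, -∞]
  [-10, -16, -∞]
  [-∞, -∞, -6]
C^⊗3:
  [-27, -33, -∞]
  [-18, -24, -∞]
  [-∞, -∞, -9]
Key observation: the optimum is the walk 1->2->2->2, with weight (-17) + (-8) + (-8) = -33.
Optimal value attained by: walk 1->2->2->2.
Answer: (C^⊗3)[1][2] = -33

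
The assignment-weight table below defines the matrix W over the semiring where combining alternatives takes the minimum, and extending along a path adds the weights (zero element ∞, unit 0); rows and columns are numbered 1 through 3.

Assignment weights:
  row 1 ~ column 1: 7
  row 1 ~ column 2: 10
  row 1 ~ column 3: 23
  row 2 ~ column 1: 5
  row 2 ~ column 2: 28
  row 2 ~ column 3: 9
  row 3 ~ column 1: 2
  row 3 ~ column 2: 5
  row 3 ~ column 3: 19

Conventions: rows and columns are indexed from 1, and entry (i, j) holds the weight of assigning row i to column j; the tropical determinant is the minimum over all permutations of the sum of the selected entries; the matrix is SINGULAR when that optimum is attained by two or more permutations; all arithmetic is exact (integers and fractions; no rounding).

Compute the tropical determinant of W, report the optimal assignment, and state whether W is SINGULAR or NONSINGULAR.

σ = (1, 2, 3): 7 + 28 + 19 = 54
σ = (1, 3, 2): 7 + 9 + 5 = 21
σ = (2, 1, 3): 10 + 5 + 19 = 34
σ = (2, 3, 1): 10 + 9 + 2 = 21
σ = (3, 1, 2): 23 + 5 + 5 = 33
σ = (3, 2, 1): 23 + 28 + 2 = 53
Optimal value attained by: σ = (1, 3, 2).
Answer: det⊕(W) = 21; verdict: SINGULAR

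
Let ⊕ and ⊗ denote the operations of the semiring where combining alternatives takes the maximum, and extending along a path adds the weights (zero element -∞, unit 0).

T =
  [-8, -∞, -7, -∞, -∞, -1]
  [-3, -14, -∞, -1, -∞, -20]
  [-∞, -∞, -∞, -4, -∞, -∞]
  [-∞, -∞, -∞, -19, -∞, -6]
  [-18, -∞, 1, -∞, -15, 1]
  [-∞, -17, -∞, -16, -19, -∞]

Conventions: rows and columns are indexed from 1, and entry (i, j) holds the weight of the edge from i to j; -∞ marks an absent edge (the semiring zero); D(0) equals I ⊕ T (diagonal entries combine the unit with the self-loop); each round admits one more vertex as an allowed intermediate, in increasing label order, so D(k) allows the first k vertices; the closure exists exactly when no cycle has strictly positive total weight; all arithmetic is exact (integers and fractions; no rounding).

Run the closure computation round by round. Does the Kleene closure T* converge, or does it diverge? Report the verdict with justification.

D(0):
  [0, -∞, -7, -∞, -∞, -1]
  [-3, 0, -∞, -1, -∞, -20]
  [-∞, -∞, 0, -4, -∞, -∞]
  [-∞, -∞, -∞, 0, -∞, -6]
  [-18, -∞, 1, -∞, 0, 1]
  [-∞, -17, -∞, -16, -19, 0]
D(1):
  [0, -∞, -7, -∞, -∞, -1]
  [-3, 0, -10, -1, -∞, -4]
  [-∞, -∞, 0, -4, -∞, -∞]
  [-∞, -∞, -∞, 0, -∞, -6]
  [-18, -∞, 1, -∞, 0, 1]
  [-∞, -17, -∞, -16, -19, 0]
D(2):
  [0, -∞, -7, -∞, -∞, -1]
  [-3, 0, -10, -1, -∞, -4]
  [-∞, -∞, 0, -4, -∞, -∞]
  [-∞, -∞, -∞, 0, -∞, -6]
  [-18, -∞, 1, -∞, 0, 1]
  [-20, -17, -27, -16, -19, 0]
D(3):
  [0, -∞, -7, -11, -∞, -1]
  [-3, 0, -10, -1, -∞, -4]
  [-∞, -∞, 0, -4, -∞, -∞]
  [-∞, -∞, -∞, 0, -∞, -6]
  [-18, -∞, 1, -3, 0, 1]
  [-20, -17, -27, -16, -19, 0]
D(4):
  [0, -∞, -7, -11, -∞, -1]
  [-3, 0, -10, -1, -∞, -4]
  [-∞, -∞, 0, -4, -∞, -10]
  [-∞, -∞, -∞, 0, -∞, -6]
  [-18, -∞, 1, -3, 0, 1]
  [-20, -17, -27, -16, -19, 0]
D(5):
  [0, -∞, -7, -11, -∞, -1]
  [-3, 0, -10, -1, -∞, -4]
  [-∞, -∞, 0, -4, -∞, -10]
  [-∞, -∞, -∞, 0, -∞, -6]
  [-18, -∞, 1, -3, 0, 1]
  [-20, -17, -18, -16, -19, 0]
D(6):
  [0, -18, -7, -11, -20, -1]
  [-3, 0, -10, -1, -23, -4]
  [-30, -27, 0, -4, -29, -10]
  [-26, -23, -24, 0, -25, -6]
  [-18, -16, 1, -3, 0, 1]
  [-20, -17, -18, -16, -19, 0]
Key observation: every diagonal entry stays at the unit through all rounds, so no improving cycle exists.
Answer: CONVERGES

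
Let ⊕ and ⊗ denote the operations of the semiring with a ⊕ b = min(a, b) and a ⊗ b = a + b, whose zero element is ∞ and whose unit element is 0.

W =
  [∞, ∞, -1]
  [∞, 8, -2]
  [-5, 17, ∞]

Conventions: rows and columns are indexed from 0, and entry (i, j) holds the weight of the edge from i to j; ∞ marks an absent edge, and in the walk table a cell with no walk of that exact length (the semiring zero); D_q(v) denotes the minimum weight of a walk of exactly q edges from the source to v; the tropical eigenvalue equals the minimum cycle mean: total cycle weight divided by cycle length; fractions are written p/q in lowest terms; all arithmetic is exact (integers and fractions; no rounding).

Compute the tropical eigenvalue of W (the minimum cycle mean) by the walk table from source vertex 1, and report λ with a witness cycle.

q=0: [∞, 0, ∞]
q=1: [∞, 8, -2]
q=2: [-7, 15, 6]
q=3: [1, 23, -8]
Optimal cycle mean attained by: cycle 0->2->0, total (-1) + (-5), length 2.
Answer: λ = -3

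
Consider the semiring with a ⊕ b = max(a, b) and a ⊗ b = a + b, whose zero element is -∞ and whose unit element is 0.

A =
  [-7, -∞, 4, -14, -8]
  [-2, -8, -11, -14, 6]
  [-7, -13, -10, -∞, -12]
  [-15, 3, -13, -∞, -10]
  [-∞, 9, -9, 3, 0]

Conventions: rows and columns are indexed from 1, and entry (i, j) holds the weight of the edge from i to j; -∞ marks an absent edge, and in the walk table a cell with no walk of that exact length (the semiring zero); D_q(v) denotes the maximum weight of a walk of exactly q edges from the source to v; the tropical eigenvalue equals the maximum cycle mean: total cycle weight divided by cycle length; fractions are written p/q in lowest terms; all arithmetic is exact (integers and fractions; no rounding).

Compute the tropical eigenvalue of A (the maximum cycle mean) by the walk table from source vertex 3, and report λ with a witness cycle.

q=0: [-∞, -∞, 0, -∞, -∞]
q=1: [-7, -13, -10, -∞, -12]
q=2: [-14, -3, -3, -9, -7]
q=3: [-5, 2, -10, -4, 3]
q=4: [0, 12, -1, 6, 8]
q=5: [10, 17, 4, 11, 18]
Optimal cycle mean attained by: cycle 2->5->2, total 6 + 9, length 2.
Answer: λ = 15/2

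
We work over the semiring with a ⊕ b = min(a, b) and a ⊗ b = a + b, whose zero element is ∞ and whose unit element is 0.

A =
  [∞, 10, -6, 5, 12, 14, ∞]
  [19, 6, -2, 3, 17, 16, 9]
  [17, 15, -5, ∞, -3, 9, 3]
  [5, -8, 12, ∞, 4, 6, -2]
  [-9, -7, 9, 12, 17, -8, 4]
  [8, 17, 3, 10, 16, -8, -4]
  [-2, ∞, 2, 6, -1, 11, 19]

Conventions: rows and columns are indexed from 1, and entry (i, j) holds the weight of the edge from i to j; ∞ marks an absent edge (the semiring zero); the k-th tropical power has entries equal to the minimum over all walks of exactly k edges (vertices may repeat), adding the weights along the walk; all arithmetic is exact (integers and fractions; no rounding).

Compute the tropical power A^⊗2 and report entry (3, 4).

A^⊗2:
  [3, -3, -11, 13, -9, 3, -3]
  [7, -5, -7, 9, -5, 7, 1]
  [-12, -10, -10, 9, -8, -11, -2]
  [-5, -3, -10, -5, -3, -4, 1]
  [0, -1, -15, -4, 3, -16, -12]
  [-6, 2, -5, 2, -5, -16, -12]
  [-10, -8, -8, 3, -1, -9, 3]
Key observation: the optimum is the walk 3->5->4, with weight (-3) + 12 = 9.
Optimal value attained by: walk 3->5->4.
Answer: (A^⊗2)[3][4] = 9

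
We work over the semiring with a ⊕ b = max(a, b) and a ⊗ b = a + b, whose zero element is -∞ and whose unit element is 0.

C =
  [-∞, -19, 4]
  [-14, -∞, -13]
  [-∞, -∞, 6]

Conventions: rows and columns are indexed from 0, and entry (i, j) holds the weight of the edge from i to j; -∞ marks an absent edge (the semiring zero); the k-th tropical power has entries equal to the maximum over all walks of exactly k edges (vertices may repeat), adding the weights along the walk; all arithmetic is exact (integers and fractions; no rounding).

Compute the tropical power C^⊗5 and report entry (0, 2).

C^⊗2:
  [-33, -∞, 10]
  [-∞, -33, -7]
  [-∞, -∞, 12]
C^⊗3:
  [-∞, -52, 16]
  [-47, -∞, -1]
  [-∞, -∞, 18]
C^⊗4:
  [-66, -∞, 22]
  [-∞, -66, 5]
  [-∞, -∞, 24]
C^⊗5:
  [-∞, -85, 28]
  [-80, -∞, 11]
  [-∞, -∞, 30]
Key observation: the optimum is the walk 0->2->2->2->2->2, with weight 4 + 6 + 6 + 6 + 6 = 28.
Optimal value attained by: walk 0->2->2->2->2->2.
Answer: (C^⊗5)[0][2] = 28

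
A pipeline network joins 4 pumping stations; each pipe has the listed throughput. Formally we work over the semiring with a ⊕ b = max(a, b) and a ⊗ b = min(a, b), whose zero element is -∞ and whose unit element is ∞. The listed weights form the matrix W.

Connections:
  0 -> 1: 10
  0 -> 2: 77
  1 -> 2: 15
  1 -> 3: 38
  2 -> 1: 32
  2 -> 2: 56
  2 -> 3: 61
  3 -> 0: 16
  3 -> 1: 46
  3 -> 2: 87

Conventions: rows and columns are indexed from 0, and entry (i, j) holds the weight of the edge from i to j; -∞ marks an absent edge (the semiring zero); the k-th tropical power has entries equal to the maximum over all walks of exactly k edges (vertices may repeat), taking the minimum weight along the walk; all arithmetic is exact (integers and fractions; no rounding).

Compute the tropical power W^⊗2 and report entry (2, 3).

W^⊗2:
  [-∞, 32, 56, 61]
  [16, 38, 38, 15]
  [16, 46, 61, 56]
  [-∞, 32, 56, 61]
Key observation: the optimum is the walk 2->2->3, with weight 56 min 61 = 56.
Optimal value attained by: walk 2->2->3.
Answer: (W^⊗2)[2][3] = 56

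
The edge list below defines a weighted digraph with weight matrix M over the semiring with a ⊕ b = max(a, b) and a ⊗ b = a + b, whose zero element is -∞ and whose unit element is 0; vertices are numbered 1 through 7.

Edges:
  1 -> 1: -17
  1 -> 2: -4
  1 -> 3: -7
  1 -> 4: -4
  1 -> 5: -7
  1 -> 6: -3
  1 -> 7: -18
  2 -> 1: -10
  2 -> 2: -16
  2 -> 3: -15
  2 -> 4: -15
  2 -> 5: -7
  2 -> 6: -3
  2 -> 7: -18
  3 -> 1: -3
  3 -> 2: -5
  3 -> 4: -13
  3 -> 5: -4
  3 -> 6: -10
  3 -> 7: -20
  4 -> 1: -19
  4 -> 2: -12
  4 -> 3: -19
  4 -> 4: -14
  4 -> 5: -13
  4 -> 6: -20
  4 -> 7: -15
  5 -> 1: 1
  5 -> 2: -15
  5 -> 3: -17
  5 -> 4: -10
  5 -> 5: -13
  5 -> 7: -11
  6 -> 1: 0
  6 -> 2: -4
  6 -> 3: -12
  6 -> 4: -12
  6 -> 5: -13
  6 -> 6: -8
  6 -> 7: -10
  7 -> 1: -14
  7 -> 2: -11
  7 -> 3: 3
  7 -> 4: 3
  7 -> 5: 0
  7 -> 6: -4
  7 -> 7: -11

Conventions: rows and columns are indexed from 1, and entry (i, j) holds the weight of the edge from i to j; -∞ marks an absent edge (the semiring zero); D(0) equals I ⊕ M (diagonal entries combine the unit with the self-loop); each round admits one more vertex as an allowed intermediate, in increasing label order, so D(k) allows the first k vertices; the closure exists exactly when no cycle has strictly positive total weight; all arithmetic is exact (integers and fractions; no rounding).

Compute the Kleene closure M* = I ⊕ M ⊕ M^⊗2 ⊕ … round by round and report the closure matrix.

D(0):
  [0, -4, -7, -4, -7, -3, -18]
  [-10, 0, -15, -15, -7, -3, -18]
  [-3, -5, 0, -13, -4, -10, -20]
  [-19, -12, -19, 0, -13, -20, -15]
  [1, -15, -17, -10, 0, -∞, -11]
  [0, -4, -12, -12, -13, 0, -10]
  [-14, -11, 3, 3, 0, -4, 0]
D(1):
  [0, -4, -7, -4, -7, -3, -18]
  [-10, 0, -15, -14, -7, -3, -18]
  [-3, -5, 0, -7, -4, -6, -20]
  [-19, -12, -19, 0, -13, -20, -15]
  [1, -3, -6, -3, 0, -2, -11]
  [0, -4, -7, -4, -7, 0, -10]
  [-14, -11, 3, 3, 0, -4, 0]
D(2):
  [0, -4, -7, -4, -7, -3, -18]
  [-10, 0, -15, -14, -7, -3, -18]
  [-3, -5, 0, -7, -4, -6, -20]
  [-19, -12, -19, 0, -13, -15, -15]
  [1, -3, -6, -3, 0, -2, -11]
  [0, -4, -7, -4, -7, 0, -10]
  [-14, -11, 3, 3, 0, -4, 0]
D(3):
  [0, -4, -7, -4, -7, -3, -18]
  [-10, 0, -15, -14, -7, -3, -18]
  [-3, -5, 0, -7, -4, -6, -20]
  [-19, -12, -19, 0, -13, -15, -15]
  [1, -3, -6, -3, 0, -2, -11]
  [0, -4, -7, -4, -7, 0, -10]
  [0, -2, 3, 3, 0, -3, 0]
D(4):
  [0, -4, -7, -4, -7, -3, -18]
  [-10, 0, -15, -14, -7, -3, -18]
  [-3, -5, 0, -7, -4, -6, -20]
  [-19, -12, -19, 0, -13, -15, -15]
  [1, -3, -6, -3, 0, -2, -11]
  [0, -4, -7, -4, -7, 0, -10]
  [0, -2, 3, 3, 0, -3, 0]
D(5):
  [0, -4, -7, -4, -7, -3, -18]
  [-6, 0, -13, -10, -7, -3, -18]
  [-3, -5, 0, -7, -4, -6, -15]
  [-12, -12, -19, 0, -13, -15, -15]
  [1, -3, -6, -3, 0, -2, -11]
  [0, -4, -7, -4, -7, 0, -10]
  [1, -2, 3, 3, 0, -2, 0]
D(6):
  [0, -4, -7, -4, -7, -3, -13]
  [-3, 0, -10, -7, -7, -3, -13]
  [-3, -5, 0, -7, -4, -6, -15]
  [-12, -12, -19, 0, -13, -15, -15]
  [1, -3, -6, -3, 0, -2, -11]
  [0, -4, -7, -4, -7, 0, -10]
  [1, -2, 3, 3, 0, -2, 0]
D(7):
  [0, -4, -7, -4, -7, -3, -13]
  [-3, 0, -10, -7, -7, -3, -13]
  [-3, -5, 0, -7, -4, -6, -15]
  [-12, -12, -12, 0, -13, -15, -15]
  [1, -3, -6, -3, 0, -2, -11]
  [0, -4, -7, -4, -7, 0, -10]
  [1, -2, 3, 3, 0, -2, 0]
Answer: M* = [[0, -4, -7, -4, -7, -3, -13], [-3, 0, -10, -7, -7, -3, -13], [-3, -5, 0, -7, -4, -6, -15], [-12, -12, -12, 0, -13, -15, -15], [1, -3, -6, -3, 0, -2, -11], [0, -4, -7, -4, -7, 0, -10], [1, -2, 3, 3, 0, -2, 0]]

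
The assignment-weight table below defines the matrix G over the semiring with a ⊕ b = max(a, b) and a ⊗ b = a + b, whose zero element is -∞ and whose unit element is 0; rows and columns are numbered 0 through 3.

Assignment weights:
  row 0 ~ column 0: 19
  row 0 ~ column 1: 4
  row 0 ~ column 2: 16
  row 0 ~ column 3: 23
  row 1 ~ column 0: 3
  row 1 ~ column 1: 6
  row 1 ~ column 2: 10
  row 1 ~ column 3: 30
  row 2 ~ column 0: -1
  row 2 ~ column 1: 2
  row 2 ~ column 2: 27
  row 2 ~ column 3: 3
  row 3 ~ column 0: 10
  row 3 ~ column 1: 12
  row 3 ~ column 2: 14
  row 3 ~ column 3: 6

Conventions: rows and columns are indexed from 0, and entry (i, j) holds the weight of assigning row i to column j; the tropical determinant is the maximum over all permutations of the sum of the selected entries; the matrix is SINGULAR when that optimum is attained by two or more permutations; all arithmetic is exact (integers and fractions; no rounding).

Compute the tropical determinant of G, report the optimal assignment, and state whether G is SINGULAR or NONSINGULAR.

σ = (0, 1, 2, 3): 19 + 6 + 27 + 6 = 58
σ = (0, 1, 3, 2): 19 + 6 + 3 + 14 = 42
σ = (0, 2, 1, 3): 19 + 10 + 2 + 6 = 37
σ = (0, 2, 3, 1): 19 + 10 + 3 + 12 = 44
σ = (0, 3, 1, 2): 19 + 30 + 2 + 14 = 65
σ = (0, 3, 2, 1): 19 + 30 + 27 + 12 = 88
σ = (1, 0, 2, 3): 4 + 3 + 27 + 6 = 40
σ = (1, 0, 3, 2): 4 + 3 + 3 + 14 = 24
σ = (1, 2, 0, 3): 4 + 10 + (-1) + 6 = 19
σ = (1, 2, 3, 0): 4 + 10 + 3 + 10 = 27
σ = (1, 3, 0, 2): 4 + 30 + (-1) + 14 = 47
σ = (1, 3, 2, 0): 4 + 30 + 27 + 10 = 71
σ = (2, 0, 1, 3): 16 + 3 + 2 + 6 = 27
σ = (2, 0, 3, 1): 16 + 3 + 3 + 12 = 34
σ = (2, 1, 0, 3): 16 + 6 + (-1) + 6 = 27
σ = (2, 1, 3, 0): 16 + 6 + 3 + 10 = 35
σ = (2, 3, 0, 1): 16 + 30 + (-1) + 12 = 57
σ = (2, 3, 1, 0): 16 + 30 + 2 + 10 = 58
σ = (3, 0, 1, 2): 23 + 3 + 2 + 14 = 42
σ = (3, 0, 2, 1): 23 + 3 + 27 + 12 = 65
σ = (3, 1, 0, 2): 23 + 6 + (-1) + 14 = 42
σ = (3, 1, 2, 0): 23 + 6 + 27 + 10 = 66
σ = (3, 2, 0, 1): 23 + 10 + (-1) + 12 = 44
σ = (3, 2, 1, 0): 23 + 10 + 2 + 10 = 45
Optimal value attained by: σ = (0, 3, 2, 1).
Answer: det⊕(G) = 88; verdict: NONSINGULAR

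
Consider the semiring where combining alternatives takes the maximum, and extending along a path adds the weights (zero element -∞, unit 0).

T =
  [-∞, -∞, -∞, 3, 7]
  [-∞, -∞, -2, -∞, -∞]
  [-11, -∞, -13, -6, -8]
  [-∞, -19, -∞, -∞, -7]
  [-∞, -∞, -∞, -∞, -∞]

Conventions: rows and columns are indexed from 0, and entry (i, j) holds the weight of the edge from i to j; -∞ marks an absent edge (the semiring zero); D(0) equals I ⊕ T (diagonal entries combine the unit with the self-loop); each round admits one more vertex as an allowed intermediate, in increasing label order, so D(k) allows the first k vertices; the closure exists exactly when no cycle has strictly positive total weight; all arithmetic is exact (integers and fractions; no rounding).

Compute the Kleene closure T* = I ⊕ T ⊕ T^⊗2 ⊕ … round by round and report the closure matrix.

D(0):
  [0, -∞, -∞, 3, 7]
  [-∞, 0, -2, -∞, -∞]
  [-11, -∞, 0, -6, -8]
  [-∞, -19, -∞, 0, -7]
  [-∞, -∞, -∞, -∞, 0]
D(1):
  [0, -∞, -∞, 3, 7]
  [-∞, 0, -2, -∞, -∞]
  [-11, -∞, 0, -6, -4]
  [-∞, -19, -∞, 0, -7]
  [-∞, -∞, -∞, -∞, 0]
D(2):
  [0, -∞, -∞, 3, 7]
  [-∞, 0, -2, -∞, -∞]
  [-11, -∞, 0, -6, -4]
  [-∞, -19, -21, 0, -7]
  [-∞, -∞, -∞, -∞, 0]
D(3):
  [0, -∞, -∞, 3, 7]
  [-13, 0, -2, -8, -6]
  [-11, -∞, 0, -6, -4]
  [-32, -19, -21, 0, -7]
  [-∞, -∞, -∞, -∞, 0]
D(4):
  [0, -16, -18, 3, 7]
  [-13, 0, -2, -8, -6]
  [-11, -25, 0, -6, -4]
  [-32, -19, -21, 0, -7]
  [-∞, -∞, -∞, -∞, 0]
D(5):
  [0, -16, -18, 3, 7]
  [-13, 0, -2, -8, -6]
  [-11, -25, 0, -6, -4]
  [-32, -19, -21, 0, -7]
  [-∞, -∞, -∞, -∞, 0]
Answer: T* = [[0, -16, -18, 3, 7], [-13, 0, -2, -8, -6], [-11, -25, 0, -6, -4], [-32, -19, -21, 0, -7], [-∞, -∞, -∞, -∞, 0]]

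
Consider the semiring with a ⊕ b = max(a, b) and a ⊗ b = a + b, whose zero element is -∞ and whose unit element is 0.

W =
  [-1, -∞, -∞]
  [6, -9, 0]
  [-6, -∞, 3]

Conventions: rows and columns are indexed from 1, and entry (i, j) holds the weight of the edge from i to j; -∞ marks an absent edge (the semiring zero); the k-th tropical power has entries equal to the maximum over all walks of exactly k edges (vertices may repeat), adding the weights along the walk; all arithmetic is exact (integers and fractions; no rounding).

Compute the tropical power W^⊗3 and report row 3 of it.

W^⊗2:
  [-2, -∞, -∞]
  [5, -18, 3]
  [-3, -∞, 6]
W^⊗3:
  [-3, -∞, -∞]
  [4, -27, 6]
  [0, -∞, 9]
Answer: row 3 of W^⊗3 = [0, -∞, 9]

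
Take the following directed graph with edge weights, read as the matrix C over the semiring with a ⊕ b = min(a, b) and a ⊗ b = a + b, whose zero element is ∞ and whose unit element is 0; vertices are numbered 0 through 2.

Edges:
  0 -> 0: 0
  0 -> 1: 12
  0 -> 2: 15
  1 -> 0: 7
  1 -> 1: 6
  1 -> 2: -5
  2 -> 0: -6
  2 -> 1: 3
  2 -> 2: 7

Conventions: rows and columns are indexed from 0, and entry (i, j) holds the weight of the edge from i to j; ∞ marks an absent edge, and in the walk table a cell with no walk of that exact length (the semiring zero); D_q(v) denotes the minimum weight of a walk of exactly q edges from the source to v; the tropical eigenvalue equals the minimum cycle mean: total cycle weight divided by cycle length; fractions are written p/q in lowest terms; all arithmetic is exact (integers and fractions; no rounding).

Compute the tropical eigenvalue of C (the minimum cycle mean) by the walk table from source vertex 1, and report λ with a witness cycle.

q=0: [∞, 0, ∞]
q=1: [7, 6, -5]
q=2: [-11, -2, 1]
q=3: [-11, 1, -7]
Optimal cycle mean attained by: cycle 1->2->1, total (-5) + 3, length 2.
Answer: λ = -1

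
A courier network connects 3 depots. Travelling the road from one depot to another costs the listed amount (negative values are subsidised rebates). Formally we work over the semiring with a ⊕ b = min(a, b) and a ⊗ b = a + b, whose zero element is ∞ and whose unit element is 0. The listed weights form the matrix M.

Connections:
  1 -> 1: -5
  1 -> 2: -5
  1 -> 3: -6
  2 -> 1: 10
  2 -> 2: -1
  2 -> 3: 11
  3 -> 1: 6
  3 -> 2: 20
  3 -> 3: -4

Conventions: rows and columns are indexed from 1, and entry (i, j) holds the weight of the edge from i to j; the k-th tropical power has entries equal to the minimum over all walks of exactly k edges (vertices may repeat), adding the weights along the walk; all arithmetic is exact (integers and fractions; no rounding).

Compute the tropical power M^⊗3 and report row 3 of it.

M^⊗2:
  [-10, -10, -11]
  [5, -2, 4]
  [1, 1, -8]
M^⊗3:
  [-15, -15, -16]
  [0, -3, -1]
  [-4, -4, -12]
Answer: row 3 of M^⊗3 = [-4, -4, -12]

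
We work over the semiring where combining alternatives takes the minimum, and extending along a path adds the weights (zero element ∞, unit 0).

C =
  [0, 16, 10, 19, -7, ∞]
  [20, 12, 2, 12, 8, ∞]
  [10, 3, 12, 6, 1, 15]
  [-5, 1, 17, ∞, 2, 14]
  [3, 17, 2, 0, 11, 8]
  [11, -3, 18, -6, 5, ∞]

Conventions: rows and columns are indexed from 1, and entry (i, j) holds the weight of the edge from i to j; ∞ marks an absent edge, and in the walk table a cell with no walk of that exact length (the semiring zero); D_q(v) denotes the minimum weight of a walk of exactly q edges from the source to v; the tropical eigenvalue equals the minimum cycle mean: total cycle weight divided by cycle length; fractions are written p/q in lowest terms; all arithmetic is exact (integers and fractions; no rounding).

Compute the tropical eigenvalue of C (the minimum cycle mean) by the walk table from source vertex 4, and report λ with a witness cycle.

q=0: [∞, ∞, ∞, 0, ∞, ∞]
q=1: [-5, 1, 17, ∞, 2, 14]
q=2: [-5, 11, 3, 2, -12, 10]
q=3: [-9, 3, -10, -12, -12, -4]
q=4: [-17, -11, -10, -12, -16, -4]
q=5: [-17, -11, -14, -16, -24, -8]
q=6: [-21, -15, -22, -24, -24, -16]
Optimal cycle mean attained by: cycle 1->5->4->1, total (-7) + 0 + (-5), length 3.
Answer: λ = -4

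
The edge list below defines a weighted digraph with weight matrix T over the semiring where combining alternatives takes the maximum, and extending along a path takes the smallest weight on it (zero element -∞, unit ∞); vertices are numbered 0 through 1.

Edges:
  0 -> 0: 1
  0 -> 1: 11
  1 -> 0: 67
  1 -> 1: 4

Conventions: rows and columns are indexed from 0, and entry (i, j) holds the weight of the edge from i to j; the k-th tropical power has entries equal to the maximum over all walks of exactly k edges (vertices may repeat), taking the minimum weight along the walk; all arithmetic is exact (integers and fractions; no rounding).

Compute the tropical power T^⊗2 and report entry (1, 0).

T^⊗2:
  [11, 4]
  [4, 11]
Key observation: the optimum is the walk 1->1->0, with weight 4 min 67 = 4.
Optimal value attained by: walk 1->1->0.
Answer: (T^⊗2)[1][0] = 4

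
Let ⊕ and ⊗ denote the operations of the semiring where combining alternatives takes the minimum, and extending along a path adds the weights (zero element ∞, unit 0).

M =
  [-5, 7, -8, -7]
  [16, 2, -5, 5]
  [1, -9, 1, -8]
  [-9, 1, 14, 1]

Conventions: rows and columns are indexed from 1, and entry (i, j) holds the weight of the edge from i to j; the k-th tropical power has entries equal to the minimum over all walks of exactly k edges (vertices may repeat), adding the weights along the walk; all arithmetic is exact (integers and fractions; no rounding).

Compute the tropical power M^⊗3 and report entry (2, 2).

M^⊗2:
  [-16, -17, -13, -16]
  [-4, -14, -4, -13]
  [-17, -8, -14, -7]
  [-14, -2, -17, -16]
M^⊗3:
  [-25, -22, -24, -23]
  [-22, -13, -19, -12]
  [-22, -23, -25, -24]
  [-25, -26, -22, -25]
Key observation: the optimum is the walk 2->3->3->2, with weight (-5) + 1 + (-9) = -13.
Optimal value attained by: walk 2->3->3->2.
Answer: (M^⊗3)[2][2] = -13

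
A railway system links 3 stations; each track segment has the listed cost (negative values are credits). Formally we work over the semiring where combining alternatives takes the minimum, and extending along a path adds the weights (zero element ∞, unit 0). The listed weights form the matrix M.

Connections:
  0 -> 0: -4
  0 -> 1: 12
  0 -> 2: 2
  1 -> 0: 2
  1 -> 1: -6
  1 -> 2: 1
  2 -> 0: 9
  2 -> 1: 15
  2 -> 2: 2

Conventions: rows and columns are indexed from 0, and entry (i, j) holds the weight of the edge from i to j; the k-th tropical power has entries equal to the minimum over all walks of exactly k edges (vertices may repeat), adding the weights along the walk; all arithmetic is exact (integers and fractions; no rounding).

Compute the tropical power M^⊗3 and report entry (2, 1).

M^⊗2:
  [-8, 6, -2]
  [-4, -12, -5]
  [5, 9, 4]
M^⊗3:
  [-12, 0, -6]
  [-10, -18, -11]
  [1, 3, 6]
Key observation: the optimum is the walk 2->1->1->1, with weight 15 + (-6) + (-6) = 3.
Optimal value attained by: walk 2->1->1->1.
Answer: (M^⊗3)[2][1] = 3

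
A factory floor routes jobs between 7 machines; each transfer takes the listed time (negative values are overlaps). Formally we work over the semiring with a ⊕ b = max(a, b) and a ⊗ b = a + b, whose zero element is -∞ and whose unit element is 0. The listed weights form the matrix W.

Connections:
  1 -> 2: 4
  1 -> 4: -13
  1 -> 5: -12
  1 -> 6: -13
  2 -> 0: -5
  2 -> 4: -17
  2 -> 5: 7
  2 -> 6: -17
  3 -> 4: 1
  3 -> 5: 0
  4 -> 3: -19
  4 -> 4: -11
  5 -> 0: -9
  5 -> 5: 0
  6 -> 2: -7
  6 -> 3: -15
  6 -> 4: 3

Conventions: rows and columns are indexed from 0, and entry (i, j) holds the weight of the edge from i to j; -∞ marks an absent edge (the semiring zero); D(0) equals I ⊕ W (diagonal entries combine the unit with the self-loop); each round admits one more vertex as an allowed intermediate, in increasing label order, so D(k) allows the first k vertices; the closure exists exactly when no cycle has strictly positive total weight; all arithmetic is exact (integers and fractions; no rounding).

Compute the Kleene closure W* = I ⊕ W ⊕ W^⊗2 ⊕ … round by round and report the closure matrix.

D(0):
  [0, -∞, -∞, -∞, -∞, -∞, -∞]
  [-∞, 0, 4, -∞, -13, -12, -13]
  [-5, -∞, 0, -∞, -17, 7, -17]
  [-∞, -∞, -∞, 0, 1, 0, -∞]
  [-∞, -∞, -∞, -19, 0, -∞, -∞]
  [-9, -∞, -∞, -∞, -∞, 0, -∞]
  [-∞, -∞, -7, -15, 3, -∞, 0]
D(1):
  [0, -∞, -∞, -∞, -∞, -∞, -∞]
  [-∞, 0, 4, -∞, -13, -12, -13]
  [-5, -∞, 0, -∞, -17, 7, -17]
  [-∞, -∞, -∞, 0, 1, 0, -∞]
  [-∞, -∞, -∞, -19, 0, -∞, -∞]
  [-9, -∞, -∞, -∞, -∞, 0, -∞]
  [-∞, -∞, -7, -15, 3, -∞, 0]
D(2):
  [0, -∞, -∞, -∞, -∞, -∞, -∞]
  [-∞, 0, 4, -∞, -13, -12, -13]
  [-5, -∞, 0, -∞, -17, 7, -17]
  [-∞, -∞, -∞, 0, 1, 0, -∞]
  [-∞, -∞, -∞, -19, 0, -∞, -∞]
  [-9, -∞, -∞, -∞, -∞, 0, -∞]
  [-∞, -∞, -7, -15, 3, -∞, 0]
D(3):
  [0, -∞, -∞, -∞, -∞, -∞, -∞]
  [-1, 0, 4, -∞, -13, 11, -13]
  [-5, -∞, 0, -∞, -17, 7, -17]
  [-∞, -∞, -∞, 0, 1, 0, -∞]
  [-∞, -∞, -∞, -19, 0, -∞, -∞]
  [-9, -∞, -∞, -∞, -∞, 0, -∞]
  [-12, -∞, -7, -15, 3, 0, 0]
D(4):
  [0, -∞, -∞, -∞, -∞, -∞, -∞]
  [-1, 0, 4, -∞, -13, 11, -13]
  [-5, -∞, 0, -∞, -17, 7, -17]
  [-∞, -∞, -∞, 0, 1, 0, -∞]
  [-∞, -∞, -∞, -19, 0, -19, -∞]
  [-9, -∞, -∞, -∞, -∞, 0, -∞]
  [-12, -∞, -7, -15, 3, 0, 0]
D(5):
  [0, -∞, -∞, -∞, -∞, -∞, -∞]
  [-1, 0, 4, -32, -13, 11, -13]
  [-5, -∞, 0, -36, -17, 7, -17]
  [-∞, -∞, -∞, 0, 1, 0, -∞]
  [-∞, -∞, -∞, -19, 0, -19, -∞]
  [-9, -∞, -∞, -∞, -∞, 0, -∞]
  [-12, -∞, -7, -15, 3, 0, 0]
D(6):
  [0, -∞, -∞, -∞, -∞, -∞, -∞]
  [2, 0, 4, -32, -13, 11, -13]
  [-2, -∞, 0, -36, -17, 7, -17]
  [-9, -∞, -∞, 0, 1, 0, -∞]
  [-28, -∞, -∞, -19, 0, -19, -∞]
  [-9, -∞, -∞, -∞, -∞, 0, -∞]
  [-9, -∞, -7, -15, 3, 0, 0]
D(7):
  [0, -∞, -∞, -∞, -∞, -∞, -∞]
  [2, 0, 4, -28, -10, 11, -13]
  [-2, -∞, 0, -32, -14, 7, -17]
  [-9, -∞, -∞, 0, 1, 0, -∞]
  [-28, -∞, -∞, -19, 0, -19, -∞]
  [-9, -∞, -∞, -∞, -∞, 0, -∞]
  [-9, -∞, -7, -15, 3, 0, 0]
Answer: W* = [[0, -∞, -∞, -∞, -∞, -∞, -∞], [2, 0, 4, -28, -10, 11, -13], [-2, -∞, 0, -32, -14, 7, -17], [-9, -∞, -∞, 0, 1, 0, -∞], [-28, -∞, -∞, -19, 0, -19, -∞], [-9, -∞, -∞, -∞, -∞, 0, -∞], [-9, -∞, -7, -15, 3, 0, 0]]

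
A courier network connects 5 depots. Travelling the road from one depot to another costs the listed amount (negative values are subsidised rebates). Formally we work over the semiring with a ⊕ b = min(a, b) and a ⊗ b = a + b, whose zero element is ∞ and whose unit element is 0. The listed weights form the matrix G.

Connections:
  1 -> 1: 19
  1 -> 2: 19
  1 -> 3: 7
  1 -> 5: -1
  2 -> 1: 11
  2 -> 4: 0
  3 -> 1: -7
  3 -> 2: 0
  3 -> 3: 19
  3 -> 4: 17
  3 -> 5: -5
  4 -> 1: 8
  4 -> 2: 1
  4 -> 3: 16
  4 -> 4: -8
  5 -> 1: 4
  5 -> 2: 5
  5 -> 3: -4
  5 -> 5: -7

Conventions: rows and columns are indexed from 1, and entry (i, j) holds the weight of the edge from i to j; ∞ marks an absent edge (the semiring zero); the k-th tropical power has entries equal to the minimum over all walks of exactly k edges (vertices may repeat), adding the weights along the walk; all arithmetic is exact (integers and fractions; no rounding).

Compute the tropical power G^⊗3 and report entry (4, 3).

G^⊗2:
  [0, 4, -5, 19, -8]
  [8, 1, 16, -8, 10]
  [-1, 0, -9, 0, -12]
  [0, -7, 8, -16, 7]
  [-11, -4, -11, 5, -14]
G^⊗3:
  [-12, -5, -12, 4, -15]
  [0, -7, 6, -16, 3]
  [-16, -9, -16, -8, -19]
  [-8, -15, 0, -24, -1]
  [-18, -11, -18, -4, -21]
Key observation: the optimum is the walk 4->4->4->3, with weight (-8) + (-8) + 16 = 0.
Optimal value attained by: walk 4->4->4->3.
Answer: (G^⊗3)[4][3] = 0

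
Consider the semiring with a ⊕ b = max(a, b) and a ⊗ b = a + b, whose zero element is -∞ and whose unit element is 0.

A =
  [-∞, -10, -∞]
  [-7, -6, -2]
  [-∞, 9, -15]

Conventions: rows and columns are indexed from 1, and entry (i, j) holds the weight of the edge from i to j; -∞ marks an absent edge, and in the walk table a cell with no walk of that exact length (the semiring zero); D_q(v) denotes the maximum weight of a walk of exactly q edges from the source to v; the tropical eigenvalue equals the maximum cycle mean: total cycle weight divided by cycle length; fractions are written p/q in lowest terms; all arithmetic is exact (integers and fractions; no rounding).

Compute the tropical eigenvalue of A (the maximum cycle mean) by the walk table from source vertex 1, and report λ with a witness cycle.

q=0: [0, -∞, -∞]
q=1: [-∞, -10, -∞]
q=2: [-17, -16, -12]
q=3: [-23, -3, -18]
Optimal cycle mean attained by: cycle 2->3->2, total (-2) + 9, length 2.
Answer: λ = 7/2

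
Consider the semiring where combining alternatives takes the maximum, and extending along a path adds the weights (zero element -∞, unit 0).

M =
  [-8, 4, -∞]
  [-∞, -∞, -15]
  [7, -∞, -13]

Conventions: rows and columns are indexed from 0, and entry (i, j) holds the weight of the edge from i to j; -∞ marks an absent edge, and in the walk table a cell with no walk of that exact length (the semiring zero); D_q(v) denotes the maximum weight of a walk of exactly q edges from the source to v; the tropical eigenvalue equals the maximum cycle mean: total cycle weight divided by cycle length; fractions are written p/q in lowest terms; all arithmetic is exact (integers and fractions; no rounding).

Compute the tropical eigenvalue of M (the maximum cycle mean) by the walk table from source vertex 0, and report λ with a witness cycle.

q=0: [0, -∞, -∞]
q=1: [-8, 4, -∞]
q=2: [-16, -4, -11]
q=3: [-4, -12, -19]
Optimal cycle mean attained by: cycle 0->1->2->0, total 4 + (-15) + 7, length 3.
Answer: λ = -4/3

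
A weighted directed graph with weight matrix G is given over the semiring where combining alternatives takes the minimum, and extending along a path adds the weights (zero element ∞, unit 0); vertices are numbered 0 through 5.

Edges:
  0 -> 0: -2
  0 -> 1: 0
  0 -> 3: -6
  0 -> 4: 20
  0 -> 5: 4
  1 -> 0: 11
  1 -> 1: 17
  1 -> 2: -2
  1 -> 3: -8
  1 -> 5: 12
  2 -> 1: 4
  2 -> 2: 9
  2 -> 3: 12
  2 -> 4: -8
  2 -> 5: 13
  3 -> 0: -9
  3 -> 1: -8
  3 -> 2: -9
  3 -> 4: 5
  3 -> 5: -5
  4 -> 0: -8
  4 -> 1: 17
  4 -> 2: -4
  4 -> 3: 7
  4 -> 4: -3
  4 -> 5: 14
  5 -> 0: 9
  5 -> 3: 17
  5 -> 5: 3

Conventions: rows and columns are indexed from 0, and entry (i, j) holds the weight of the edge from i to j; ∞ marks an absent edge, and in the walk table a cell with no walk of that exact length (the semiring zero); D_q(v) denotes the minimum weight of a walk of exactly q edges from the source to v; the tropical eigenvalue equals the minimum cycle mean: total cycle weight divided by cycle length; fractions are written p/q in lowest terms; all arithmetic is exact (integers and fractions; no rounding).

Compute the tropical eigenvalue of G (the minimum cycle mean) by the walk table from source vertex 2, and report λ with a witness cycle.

q=0: [∞, ∞, 0, ∞, ∞, ∞]
q=1: [∞, 4, 9, 12, -8, 13]
q=2: [-16, 4, -12, -4, -11, 6]
q=3: [-19, -16, -15, -22, -20, -12]
q=4: [-31, -30, -31, -25, -23, -27]
q=5: [-34, -33, -34, -38, -39, -30]
q=6: [-47, -46, -47, -41, -42, -43]
Optimal cycle mean attained by: cycle 1->3->1, total (-8) + (-8), length 2.
Answer: λ = -8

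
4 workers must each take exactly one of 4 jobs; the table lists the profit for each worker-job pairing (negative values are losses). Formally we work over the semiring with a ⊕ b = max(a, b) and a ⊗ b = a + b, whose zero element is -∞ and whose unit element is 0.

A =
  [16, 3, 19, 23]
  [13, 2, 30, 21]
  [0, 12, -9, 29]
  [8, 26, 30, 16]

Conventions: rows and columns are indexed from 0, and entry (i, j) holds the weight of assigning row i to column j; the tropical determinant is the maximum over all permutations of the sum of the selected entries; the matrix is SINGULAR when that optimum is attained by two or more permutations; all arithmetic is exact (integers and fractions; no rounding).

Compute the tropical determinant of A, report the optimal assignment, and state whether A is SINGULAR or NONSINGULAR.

σ = (0, 1, 2, 3): 16 + 2 + (-9) + 16 = 25
σ = (0, 1, 3, 2): 16 + 2 + 29 + 30 = 77
σ = (0, 2, 1, 3): 16 + 30 + 12 + 16 = 74
σ = (0, 2, 3, 1): 16 + 30 + 29 + 26 = 101
σ = (0, 3, 1, 2): 16 + 21 + 12 + 30 = 79
σ = (0, 3, 2, 1): 16 + 21 + (-9) + 26 = 54
σ = (1, 0, 2, 3): 3 + 13 + (-9) + 16 = 23
σ = (1, 0, 3, 2): 3 + 13 + 29 + 30 = 75
σ = (1, 2, 0, 3): 3 + 30 + 0 + 16 = 49
σ = (1, 2, 3, 0): 3 + 30 + 29 + 8 = 70
σ = (1, 3, 0, 2): 3 + 21 + 0 + 30 = 54
σ = (1, 3, 2, 0): 3 + 21 + (-9) + 8 = 23
σ = (2, 0, 1, 3): 19 + 13 + 12 + 16 = 60
σ = (2, 0, 3, 1): 19 + 13 + 29 + 26 = 87
σ = (2, 1, 0, 3): 19 + 2 + 0 + 16 = 37
σ = (2, 1, 3, 0): 19 + 2 + 29 + 8 = 58
σ = (2, 3, 0, 1): 19 + 21 + 0 + 26 = 66
σ = (2, 3, 1, 0): 19 + 21 + 12 + 8 = 60
σ = (3, 0, 1, 2): 23 + 13 + 12 + 30 = 78
σ = (3, 0, 2, 1): 23 + 13 + (-9) + 26 = 53
σ = (3, 1, 0, 2): 23 + 2 + 0 + 30 = 55
σ = (3, 1, 2, 0): 23 + 2 + (-9) + 8 = 24
σ = (3, 2, 0, 1): 23 + 30 + 0 + 26 = 79
σ = (3, 2, 1, 0): 23 + 30 + 12 + 8 = 73
Optimal value attained by: σ = (0, 2, 3, 1).
Answer: det⊕(A) = 101; verdict: NONSINGULAR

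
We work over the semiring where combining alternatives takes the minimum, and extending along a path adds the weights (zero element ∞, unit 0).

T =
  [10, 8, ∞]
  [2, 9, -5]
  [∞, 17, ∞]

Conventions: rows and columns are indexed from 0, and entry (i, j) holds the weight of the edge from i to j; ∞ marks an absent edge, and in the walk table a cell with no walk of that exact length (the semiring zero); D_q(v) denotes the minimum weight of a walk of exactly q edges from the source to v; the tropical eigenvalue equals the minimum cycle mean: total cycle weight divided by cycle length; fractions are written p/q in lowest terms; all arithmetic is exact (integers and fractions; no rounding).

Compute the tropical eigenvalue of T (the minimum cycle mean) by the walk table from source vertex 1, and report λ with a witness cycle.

q=0: [∞, 0, ∞]
q=1: [2, 9, -5]
q=2: [11, 10, 4]
q=3: [12, 19, 5]
Optimal cycle mean attained by: cycle 0->1->0, total 8 + 2, length 2.
Answer: λ = 5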